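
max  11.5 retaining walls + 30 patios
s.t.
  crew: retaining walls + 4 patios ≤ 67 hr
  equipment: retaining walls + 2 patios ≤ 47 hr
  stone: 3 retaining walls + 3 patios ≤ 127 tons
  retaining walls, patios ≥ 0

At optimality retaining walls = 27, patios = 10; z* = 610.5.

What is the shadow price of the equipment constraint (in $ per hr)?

8

Check each constraint at x*: crew 67/67 (tight); equipment 47/47 (tight); stone 111/127 (slack 16).
By complementary slackness, y = 0 for the non-binding constraint.
The binding rows give the dual system: 1·y_crew + 1·y_equipment = 11.5 and 4·y_crew + 2·y_equipment = 30.
→ y_crew = 3.5 and y_equipment = 8.
Shadow price of equipment = 8.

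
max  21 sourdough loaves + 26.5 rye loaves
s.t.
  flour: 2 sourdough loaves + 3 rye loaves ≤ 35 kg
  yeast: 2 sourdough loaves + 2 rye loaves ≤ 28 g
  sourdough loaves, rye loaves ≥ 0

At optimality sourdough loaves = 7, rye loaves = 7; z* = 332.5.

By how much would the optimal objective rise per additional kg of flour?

Both flour and yeast are binding at x*.
Dual feasibility on the basic columns requires 2·y_flour + 2·y_yeast = 21, 3·y_flour + 2·y_yeast = 26.5.
→ y_flour = 5.5 and y_yeast = 5.
Shadow price of flour = 5.5.

5.5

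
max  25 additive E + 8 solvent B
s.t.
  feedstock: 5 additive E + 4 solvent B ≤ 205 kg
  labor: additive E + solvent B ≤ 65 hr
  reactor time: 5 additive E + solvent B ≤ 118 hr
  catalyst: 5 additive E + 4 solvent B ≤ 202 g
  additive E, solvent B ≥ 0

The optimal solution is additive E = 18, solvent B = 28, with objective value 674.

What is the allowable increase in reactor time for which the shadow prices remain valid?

84

Binding constraints: reactor time, catalyst. The basis is B = [[5,1],[5,4]] with det 15.
Per unit increase in reactor time, x* moves by d = (0.2667, -0.3333).
The basis stays optimal until solvent B reaches 0; allowable increase = 84 hr.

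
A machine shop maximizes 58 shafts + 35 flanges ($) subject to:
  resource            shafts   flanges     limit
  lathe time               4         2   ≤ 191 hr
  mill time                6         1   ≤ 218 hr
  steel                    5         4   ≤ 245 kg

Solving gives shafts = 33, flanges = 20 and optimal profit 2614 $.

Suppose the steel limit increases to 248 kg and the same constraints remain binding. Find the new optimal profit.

2638

Check each constraint at x*: lathe time 172/191 (slack 19); mill time 218/218 (tight); steel 245/245 (tight).
Since lathe time is not tight, its dual is 0.
Dual feasibility on the basic columns requires 6·y_mill time + 5·y_steel = 58, 1·y_mill time + 4·y_steel = 35.
This yields shadow prices y_mill time = 3, y_steel = 8.
Δz = y_steel·Δb = 8 × (3) = 24, so new z* = 2614 + 24 = 2638.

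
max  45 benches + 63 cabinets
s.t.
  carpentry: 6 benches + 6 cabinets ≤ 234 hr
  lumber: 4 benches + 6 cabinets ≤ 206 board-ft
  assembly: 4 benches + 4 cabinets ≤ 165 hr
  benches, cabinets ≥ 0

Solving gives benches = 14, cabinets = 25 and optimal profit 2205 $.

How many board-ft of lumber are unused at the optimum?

0

lumber used = 4·14 + 6·25 = 206; slack = 206 − 206 = 0.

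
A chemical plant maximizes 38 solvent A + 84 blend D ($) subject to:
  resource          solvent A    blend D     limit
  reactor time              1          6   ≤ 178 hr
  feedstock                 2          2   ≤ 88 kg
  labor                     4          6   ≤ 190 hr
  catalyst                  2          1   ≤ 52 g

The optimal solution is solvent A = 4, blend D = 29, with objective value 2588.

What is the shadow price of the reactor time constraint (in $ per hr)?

At the optimum: reactor time uses 178 of 178 (binding); feedstock uses 66 of 88 (slack = 22); labor uses 190 of 190 (binding); catalyst uses 37 of 52 (slack = 15).
Slack constraints have shadow price 0 (complementary slackness).
Dual feasibility on the basic columns requires 1·y_reactor time + 4·y_labor = 38, 6·y_reactor time + 6·y_labor = 84.
→ y_reactor time = 6 and y_labor = 8.
Shadow price of reactor time = 6.

6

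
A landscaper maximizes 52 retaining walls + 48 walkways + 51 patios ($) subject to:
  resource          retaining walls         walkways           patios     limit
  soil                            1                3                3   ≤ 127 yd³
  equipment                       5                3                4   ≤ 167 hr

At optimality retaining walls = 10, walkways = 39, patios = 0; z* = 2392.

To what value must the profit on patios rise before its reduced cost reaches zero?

At the optimum: soil uses 127 of 127 (binding); equipment uses 167 of 167 (binding).
From A_Bᵀ y = c: 1·y_soil + 5·y_equipment = 52; 3·y_soil + 3·y_equipment = 48.
Solving: y_soil = 7, y_equipment = 9.
patios enters the basis when its profit ≥ yᵀa₃ = 7·3 + 9·4 = 57.

57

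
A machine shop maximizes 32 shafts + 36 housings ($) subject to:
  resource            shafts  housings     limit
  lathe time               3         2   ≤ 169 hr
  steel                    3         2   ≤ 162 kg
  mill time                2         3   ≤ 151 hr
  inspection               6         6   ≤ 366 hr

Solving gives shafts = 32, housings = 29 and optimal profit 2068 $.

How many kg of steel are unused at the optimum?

8

steel used = 3·32 + 2·29 = 154; slack = 162 − 154 = 8.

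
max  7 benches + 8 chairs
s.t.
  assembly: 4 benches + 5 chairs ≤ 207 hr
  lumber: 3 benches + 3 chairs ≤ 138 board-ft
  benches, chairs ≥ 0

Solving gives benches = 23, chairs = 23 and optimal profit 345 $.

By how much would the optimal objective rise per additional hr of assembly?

At the optimum: assembly uses 207 of 207 (binding); lumber uses 138 of 138 (binding).
From A_Bᵀ y = c: 4·y_assembly + 3·y_lumber = 7; 5·y_assembly + 3·y_lumber = 8.
Solving: y_assembly = 1, y_lumber = 1.
Shadow price of assembly = 1.

1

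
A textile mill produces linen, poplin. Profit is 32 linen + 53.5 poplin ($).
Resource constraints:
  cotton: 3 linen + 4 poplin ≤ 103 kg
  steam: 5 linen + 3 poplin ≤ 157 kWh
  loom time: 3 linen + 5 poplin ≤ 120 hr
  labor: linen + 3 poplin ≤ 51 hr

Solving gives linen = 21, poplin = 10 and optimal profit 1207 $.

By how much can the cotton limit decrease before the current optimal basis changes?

35

Binding constraints: cotton, labor. The basis is B = [[3,4],[1,3]] with det 5.
Per unit decrease in cotton, x* moves by d = (-0.6, 0.2).
The basis stays optimal until linen reaches 0; allowable decrease = 35 kg.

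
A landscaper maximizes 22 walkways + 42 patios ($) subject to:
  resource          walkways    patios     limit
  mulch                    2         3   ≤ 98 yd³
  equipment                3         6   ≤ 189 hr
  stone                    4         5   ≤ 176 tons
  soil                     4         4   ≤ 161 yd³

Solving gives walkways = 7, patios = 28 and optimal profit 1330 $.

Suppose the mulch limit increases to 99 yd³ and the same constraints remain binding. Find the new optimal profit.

At the optimum: mulch uses 98 of 98 (binding); equipment uses 189 of 189 (binding); stone uses 168 of 176 (slack = 8); soil uses 140 of 161 (slack = 21).
Since stone, soil are not tight, their duals are 0.
The binding rows give the dual system: 2·y_mulch + 3·y_equipment = 22 and 3·y_mulch + 6·y_equipment = 42.
This yields shadow prices y_mulch = 2, y_equipment = 6.
Δz = y_mulch·Δb = 2 × (1) = 2, so new z* = 1330 + 2 = 1332.

1332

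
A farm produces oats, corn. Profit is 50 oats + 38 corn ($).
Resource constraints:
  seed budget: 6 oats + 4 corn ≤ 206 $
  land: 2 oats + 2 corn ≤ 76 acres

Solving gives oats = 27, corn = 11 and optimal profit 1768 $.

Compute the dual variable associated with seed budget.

6

Check each constraint at x*: seed budget 206/206 (tight); land 76/76 (tight).
Dual feasibility on the basic columns requires 6·y_seed budget + 2·y_land = 50, 4·y_seed budget + 2·y_land = 38.
Solving: y_seed budget = 6, y_land = 7.
Shadow price of seed budget = 6.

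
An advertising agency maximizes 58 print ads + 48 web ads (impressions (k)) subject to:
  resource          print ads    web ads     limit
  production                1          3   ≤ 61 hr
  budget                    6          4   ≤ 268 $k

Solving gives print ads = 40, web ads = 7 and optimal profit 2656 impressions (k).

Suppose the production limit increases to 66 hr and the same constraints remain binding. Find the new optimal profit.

Both production and budget are binding at x*.
The binding rows give the dual system: 1·y_production + 6·y_budget = 58 and 3·y_production + 4·y_budget = 48.
→ y_production = 4 and y_budget = 9.
Δz = y_production·Δb = 4 × (5) = 20, so new z* = 2656 + 20 = 2676.

2676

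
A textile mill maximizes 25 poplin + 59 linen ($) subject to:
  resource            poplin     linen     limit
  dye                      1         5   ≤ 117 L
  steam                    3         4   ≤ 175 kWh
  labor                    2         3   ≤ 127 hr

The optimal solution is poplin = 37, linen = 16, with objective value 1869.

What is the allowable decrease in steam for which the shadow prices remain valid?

81.4

Binding constraints: dye, steam. The basis is B = [[1,5],[3,4]] with det -11.
Per unit decrease in steam, x* moves by d = (-0.4545, 0.0909).
The basis stays optimal until poplin reaches 0; allowable decrease = 81.4 kWh.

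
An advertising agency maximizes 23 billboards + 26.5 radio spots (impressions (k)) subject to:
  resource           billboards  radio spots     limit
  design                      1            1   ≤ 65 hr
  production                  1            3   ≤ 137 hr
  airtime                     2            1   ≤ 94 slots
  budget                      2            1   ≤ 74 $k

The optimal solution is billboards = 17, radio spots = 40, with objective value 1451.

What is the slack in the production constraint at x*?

production used = 1·17 + 3·40 = 137; slack = 137 − 137 = 0.

0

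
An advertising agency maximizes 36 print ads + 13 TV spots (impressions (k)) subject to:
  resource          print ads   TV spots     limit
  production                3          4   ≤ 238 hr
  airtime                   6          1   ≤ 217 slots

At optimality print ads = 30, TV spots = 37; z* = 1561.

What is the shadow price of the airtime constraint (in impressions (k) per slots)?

5

Check each constraint at x*: production 238/238 (tight); airtime 217/217 (tight).
Dual feasibility on the basic columns requires 3·y_production + 6·y_airtime = 36, 4·y_production + 1·y_airtime = 13.
→ y_production = 2 and y_airtime = 5.
Shadow price of airtime = 5.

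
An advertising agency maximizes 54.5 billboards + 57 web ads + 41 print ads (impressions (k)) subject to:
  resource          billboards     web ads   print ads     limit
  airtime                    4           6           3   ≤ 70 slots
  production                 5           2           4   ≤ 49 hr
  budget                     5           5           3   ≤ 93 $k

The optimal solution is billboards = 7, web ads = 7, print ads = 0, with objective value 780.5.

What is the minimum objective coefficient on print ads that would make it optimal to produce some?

42

At the optimum: airtime uses 70 of 70 (binding); production uses 49 of 49 (binding); budget uses 70 of 93 (slack = 23).
Slack constraints have shadow price 0 (complementary slackness).
Dual feasibility on the basic columns requires 4·y_airtime + 5·y_production = 54.5, 6·y_airtime + 2·y_production = 57.
This yields shadow prices y_airtime = 8, y_production = 4.5.
print ads enters the basis when its profit ≥ yᵀa₃ = 8·3 + 4.5·4 = 42.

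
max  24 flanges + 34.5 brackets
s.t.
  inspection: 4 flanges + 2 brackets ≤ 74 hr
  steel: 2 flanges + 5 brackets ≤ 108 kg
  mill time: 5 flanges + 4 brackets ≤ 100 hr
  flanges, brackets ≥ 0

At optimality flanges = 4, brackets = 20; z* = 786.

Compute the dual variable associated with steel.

At the optimum: inspection uses 56 of 74 (slack = 18); steel uses 108 of 108 (binding); mill time uses 100 of 100 (binding).
By complementary slackness, y = 0 for the non-binding constraint.
From A_Bᵀ y = c: 2·y_steel + 5·y_mill time = 24; 5·y_steel + 4·y_mill time = 34.5.
→ y_steel = 4.5 and y_mill time = 3.
Shadow price of steel = 4.5.

4.5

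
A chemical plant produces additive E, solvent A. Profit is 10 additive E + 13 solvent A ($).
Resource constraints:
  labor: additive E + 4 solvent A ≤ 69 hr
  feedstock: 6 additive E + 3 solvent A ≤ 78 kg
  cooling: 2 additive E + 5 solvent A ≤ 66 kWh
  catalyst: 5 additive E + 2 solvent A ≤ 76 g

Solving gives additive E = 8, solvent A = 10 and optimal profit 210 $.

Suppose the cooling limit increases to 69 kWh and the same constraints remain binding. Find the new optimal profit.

Check each constraint at x*: labor 48/69 (slack 21); feedstock 78/78 (tight); cooling 66/66 (tight); catalyst 60/76 (slack 16).
Since labor, catalyst are not tight, their duals are 0.
Dual feasibility on the basic columns requires 6·y_feedstock + 2·y_cooling = 10, 3·y_feedstock + 5·y_cooling = 13.
→ y_feedstock = 1 and y_cooling = 2.
Δz = y_cooling·Δb = 2 × (3) = 6, so new z* = 210 + 6 = 216.

216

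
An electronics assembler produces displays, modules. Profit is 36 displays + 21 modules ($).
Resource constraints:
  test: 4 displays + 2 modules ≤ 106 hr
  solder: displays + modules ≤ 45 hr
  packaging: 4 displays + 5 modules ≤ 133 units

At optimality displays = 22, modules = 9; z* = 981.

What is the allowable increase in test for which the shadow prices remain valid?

27

Binding constraints: test, packaging. The basis is B = [[4,2],[4,5]] with det 12.
Per unit increase in test, x* moves by d = (0.4167, -0.3333).
The basis stays optimal until modules reaches 0; allowable increase = 27 hr.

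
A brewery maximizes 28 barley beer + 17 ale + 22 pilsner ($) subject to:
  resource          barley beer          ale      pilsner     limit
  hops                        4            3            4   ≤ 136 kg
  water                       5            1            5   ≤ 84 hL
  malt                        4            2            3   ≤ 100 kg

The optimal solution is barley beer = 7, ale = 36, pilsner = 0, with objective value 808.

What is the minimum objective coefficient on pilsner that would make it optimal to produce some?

24

Binding: hops and malt. Non-binding: water (13 unused).
Since water is not tight, its dual is 0.
Dual feasibility on the basic columns requires 4·y_hops + 4·y_malt = 28, 3·y_hops + 2·y_malt = 17.
This yields shadow prices y_hops = 3, y_malt = 4.
pilsner enters the basis when its profit ≥ yᵀa₃ = 3·4 + 4·3 = 24.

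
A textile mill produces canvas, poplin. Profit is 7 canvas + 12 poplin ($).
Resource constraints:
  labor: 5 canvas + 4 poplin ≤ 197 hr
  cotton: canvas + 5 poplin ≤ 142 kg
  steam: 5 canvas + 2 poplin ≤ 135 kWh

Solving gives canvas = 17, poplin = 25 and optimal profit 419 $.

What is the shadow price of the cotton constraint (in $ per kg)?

2

Binding: cotton and steam. Non-binding: labor (12 unused).
Since labor is not tight, its dual is 0.
From A_Bᵀ y = c: 1·y_cotton + 5·y_steam = 7; 5·y_cotton + 2·y_steam = 12.
→ y_cotton = 2 and y_steam = 1.
Shadow price of cotton = 2.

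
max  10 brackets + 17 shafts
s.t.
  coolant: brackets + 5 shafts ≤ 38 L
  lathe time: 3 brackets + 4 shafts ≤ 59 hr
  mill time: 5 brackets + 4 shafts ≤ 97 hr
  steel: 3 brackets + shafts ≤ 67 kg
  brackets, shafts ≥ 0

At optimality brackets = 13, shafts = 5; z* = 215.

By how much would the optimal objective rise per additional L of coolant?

Binding: coolant and lathe time. Non-binding: mill time (12 unused), steel (23 unused).
Slack constraints have shadow price 0 (complementary slackness).
The binding rows give the dual system: 1·y_coolant + 3·y_lathe time = 10 and 5·y_coolant + 4·y_lathe time = 17.
This yields shadow prices y_coolant = 1, y_lathe time = 3.
Shadow price of coolant = 1.

1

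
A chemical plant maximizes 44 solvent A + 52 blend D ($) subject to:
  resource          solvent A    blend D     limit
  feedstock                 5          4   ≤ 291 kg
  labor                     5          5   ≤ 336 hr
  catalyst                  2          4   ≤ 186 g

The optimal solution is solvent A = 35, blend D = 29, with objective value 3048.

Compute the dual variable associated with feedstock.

6

Binding: feedstock and catalyst. Non-binding: labor (16 unused).
By complementary slackness, y = 0 for the non-binding constraint.
Dual feasibility on the basic columns requires 5·y_feedstock + 2·y_catalyst = 44, 4·y_feedstock + 4·y_catalyst = 52.
This yields shadow prices y_feedstock = 6, y_catalyst = 7.
Shadow price of feedstock = 6.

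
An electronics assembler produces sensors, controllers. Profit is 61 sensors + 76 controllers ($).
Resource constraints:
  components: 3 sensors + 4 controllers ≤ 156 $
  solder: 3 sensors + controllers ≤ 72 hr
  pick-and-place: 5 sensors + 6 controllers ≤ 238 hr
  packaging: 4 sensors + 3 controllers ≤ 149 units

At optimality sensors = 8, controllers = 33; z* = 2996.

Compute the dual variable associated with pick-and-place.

8

Binding: components and pick-and-place. Non-binding: solder (15 unused), packaging (18 unused).
By complementary slackness, y = 0 for the non-binding constraints.
Dual feasibility on the basic columns requires 3·y_components + 5·y_pick-and-place = 61, 4·y_components + 6·y_pick-and-place = 76.
→ y_components = 7 and y_pick-and-place = 8.
Shadow price of pick-and-place = 8.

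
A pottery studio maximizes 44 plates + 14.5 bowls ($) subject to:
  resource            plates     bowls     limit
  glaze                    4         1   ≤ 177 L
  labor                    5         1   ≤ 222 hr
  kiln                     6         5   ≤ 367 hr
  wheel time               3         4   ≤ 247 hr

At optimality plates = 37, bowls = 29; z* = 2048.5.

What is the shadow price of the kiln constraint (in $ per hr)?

At the optimum: glaze uses 177 of 177 (binding); labor uses 214 of 222 (slack = 8); kiln uses 367 of 367 (binding); wheel time uses 227 of 247 (slack = 20).
By complementary slackness, y = 0 for the non-binding constraints.
Dual feasibility on the basic columns requires 4·y_glaze + 6·y_kiln = 44, 1·y_glaze + 5·y_kiln = 14.5.
→ y_glaze = 9.5 and y_kiln = 1.
Shadow price of kiln = 1.

1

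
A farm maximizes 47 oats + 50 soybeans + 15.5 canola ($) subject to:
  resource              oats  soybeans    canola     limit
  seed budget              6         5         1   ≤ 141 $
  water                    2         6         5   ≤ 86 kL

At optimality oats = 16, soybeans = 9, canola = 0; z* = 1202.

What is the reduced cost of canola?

-4

Both seed budget and water are binding at x*.
From A_Bᵀ y = c: 6·y_seed budget + 2·y_water = 47; 5·y_seed budget + 6·y_water = 50.
Solving: y_seed budget = 7, y_water = 2.5.
Reduced cost of canola: c₃ − yᵀa₃ = 15.5 − (7·1 + 2.5·5) = 15.5 − 19.5 = -4.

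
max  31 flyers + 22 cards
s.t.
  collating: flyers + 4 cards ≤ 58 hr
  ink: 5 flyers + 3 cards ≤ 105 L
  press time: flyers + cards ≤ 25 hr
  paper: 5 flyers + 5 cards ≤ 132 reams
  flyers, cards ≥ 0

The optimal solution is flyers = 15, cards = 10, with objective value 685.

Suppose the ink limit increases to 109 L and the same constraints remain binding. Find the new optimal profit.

703

Check each constraint at x*: collating 55/58 (slack 3); ink 105/105 (tight); press time 25/25 (tight); paper 125/132 (slack 7).
Since collating, paper are not tight, their duals are 0.
From A_Bᵀ y = c: 5·y_ink + 1·y_press time = 31; 3·y_ink + 1·y_press time = 22.
This yields shadow prices y_ink = 4.5, y_press time = 8.5.
Δz = y_ink·Δb = 4.5 × (4) = 18, so new z* = 685 + 18 = 703.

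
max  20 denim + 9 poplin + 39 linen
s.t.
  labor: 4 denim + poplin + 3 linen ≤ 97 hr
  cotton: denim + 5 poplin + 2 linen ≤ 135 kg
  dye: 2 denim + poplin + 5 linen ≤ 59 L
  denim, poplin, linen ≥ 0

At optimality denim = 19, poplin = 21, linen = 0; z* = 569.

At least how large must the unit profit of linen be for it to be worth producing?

Check each constraint at x*: labor 97/97 (tight); cotton 124/135 (slack 11); dye 59/59 (tight).
By complementary slackness, y = 0 for the non-binding constraint.
The binding rows give the dual system: 4·y_labor + 2·y_dye = 20 and 1·y_labor + 1·y_dye = 9.
Solving: y_labor = 1, y_dye = 8.
linen enters the basis when its profit ≥ yᵀa₃ = 1·3 + 8·5 = 43.

43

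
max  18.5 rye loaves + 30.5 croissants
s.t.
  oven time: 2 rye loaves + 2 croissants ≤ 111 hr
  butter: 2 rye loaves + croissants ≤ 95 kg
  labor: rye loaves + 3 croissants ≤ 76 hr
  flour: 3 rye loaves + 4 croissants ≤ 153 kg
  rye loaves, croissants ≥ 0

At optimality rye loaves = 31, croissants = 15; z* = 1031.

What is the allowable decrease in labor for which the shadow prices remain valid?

18

Binding constraints: labor, flour. The basis is B = [[1,3],[3,4]] with det -5.
Per unit decrease in labor, x* moves by d = (0.8, -0.6).
The basis stays optimal until butter becomes binding; allowable decrease = 18 hr.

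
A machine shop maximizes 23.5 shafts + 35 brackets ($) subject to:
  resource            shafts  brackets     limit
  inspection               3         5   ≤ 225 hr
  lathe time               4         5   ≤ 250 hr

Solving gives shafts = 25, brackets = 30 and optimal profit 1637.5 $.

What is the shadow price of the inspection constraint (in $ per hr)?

4.5

At the optimum: inspection uses 225 of 225 (binding); lathe time uses 250 of 250 (binding).
From A_Bᵀ y = c: 3·y_inspection + 4·y_lathe time = 23.5; 5·y_inspection + 5·y_lathe time = 35.
→ y_inspection = 4.5 and y_lathe time = 2.5.
Shadow price of inspection = 4.5.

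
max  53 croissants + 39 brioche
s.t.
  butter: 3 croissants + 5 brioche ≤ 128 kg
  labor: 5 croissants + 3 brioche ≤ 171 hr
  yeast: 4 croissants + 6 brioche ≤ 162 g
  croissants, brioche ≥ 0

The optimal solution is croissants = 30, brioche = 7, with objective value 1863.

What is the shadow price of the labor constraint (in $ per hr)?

Binding: labor and yeast. Non-binding: butter (3 unused).
Slack constraints have shadow price 0 (complementary slackness).
From A_Bᵀ y = c: 5·y_labor + 4·y_yeast = 53; 3·y_labor + 6·y_yeast = 39.
→ y_labor = 9 and y_yeast = 2.
Shadow price of labor = 9.

9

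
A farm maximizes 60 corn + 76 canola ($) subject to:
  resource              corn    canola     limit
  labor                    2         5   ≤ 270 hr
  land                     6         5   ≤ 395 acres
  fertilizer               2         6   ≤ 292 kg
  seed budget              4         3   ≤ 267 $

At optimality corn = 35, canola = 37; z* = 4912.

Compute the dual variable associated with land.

Check each constraint at x*: labor 255/270 (slack 15); land 395/395 (tight); fertilizer 292/292 (tight); seed budget 251/267 (slack 16).
Slack constraints have shadow price 0 (complementary slackness).
Dual feasibility on the basic columns requires 6·y_land + 2·y_fertilizer = 60, 5·y_land + 6·y_fertilizer = 76.
→ y_land = 8 and y_fertilizer = 6.
Shadow price of land = 8.

8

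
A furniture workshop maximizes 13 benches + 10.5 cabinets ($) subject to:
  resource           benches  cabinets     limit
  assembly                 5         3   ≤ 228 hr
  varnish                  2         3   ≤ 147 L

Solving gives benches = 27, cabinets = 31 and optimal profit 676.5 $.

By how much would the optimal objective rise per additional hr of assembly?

Check each constraint at x*: assembly 228/228 (tight); varnish 147/147 (tight).
From A_Bᵀ y = c: 5·y_assembly + 2·y_varnish = 13; 3·y_assembly + 3·y_varnish = 10.5.
Solving: y_assembly = 2, y_varnish = 1.5.
Shadow price of assembly = 2.

2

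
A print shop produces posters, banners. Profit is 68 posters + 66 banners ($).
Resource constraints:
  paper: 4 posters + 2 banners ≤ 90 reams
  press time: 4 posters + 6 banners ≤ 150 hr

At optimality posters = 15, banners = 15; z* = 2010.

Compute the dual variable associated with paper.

Check each constraint at x*: paper 90/90 (tight); press time 150/150 (tight).
The binding rows give the dual system: 4·y_paper + 4·y_press time = 68 and 2·y_paper + 6·y_press time = 66.
→ y_paper = 9 and y_press time = 8.
Shadow price of paper = 9.

9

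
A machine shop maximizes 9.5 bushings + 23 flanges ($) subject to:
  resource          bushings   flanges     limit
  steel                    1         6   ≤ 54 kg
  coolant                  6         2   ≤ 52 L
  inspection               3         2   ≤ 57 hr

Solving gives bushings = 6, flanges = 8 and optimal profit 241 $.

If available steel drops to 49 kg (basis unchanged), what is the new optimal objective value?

Check each constraint at x*: steel 54/54 (tight); coolant 52/52 (tight); inspection 34/57 (slack 23).
Since inspection is not tight, its dual is 0.
The binding rows give the dual system: 1·y_steel + 6·y_coolant = 9.5 and 6·y_steel + 2·y_coolant = 23.
Solving: y_steel = 3.5, y_coolant = 1.
Δz = y_steel·Δb = 3.5 × (-5) = -17.5, so new z* = 241 − 17.5 = 223.5.

223.5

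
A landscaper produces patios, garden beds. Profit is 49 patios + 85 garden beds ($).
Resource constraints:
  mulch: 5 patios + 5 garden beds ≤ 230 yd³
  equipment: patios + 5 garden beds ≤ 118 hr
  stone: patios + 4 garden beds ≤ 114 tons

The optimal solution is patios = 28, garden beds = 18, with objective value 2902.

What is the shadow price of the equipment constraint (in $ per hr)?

At the optimum: mulch uses 230 of 230 (binding); equipment uses 118 of 118 (binding); stone uses 100 of 114 (slack = 14).
Slack constraints have shadow price 0 (complementary slackness).
From A_Bᵀ y = c: 5·y_mulch + 1·y_equipment = 49; 5·y_mulch + 5·y_equipment = 85.
→ y_mulch = 8 and y_equipment = 9.
Shadow price of equipment = 9.

9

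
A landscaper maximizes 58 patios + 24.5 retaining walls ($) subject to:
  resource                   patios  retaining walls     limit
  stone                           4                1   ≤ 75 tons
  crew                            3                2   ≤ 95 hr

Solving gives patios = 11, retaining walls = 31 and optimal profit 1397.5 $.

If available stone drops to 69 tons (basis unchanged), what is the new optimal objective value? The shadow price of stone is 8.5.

1346.5

Δb = -6, so new z* = 1397.5 + (8.5)·(-6) = 1397.5 − 51 = 1346.5.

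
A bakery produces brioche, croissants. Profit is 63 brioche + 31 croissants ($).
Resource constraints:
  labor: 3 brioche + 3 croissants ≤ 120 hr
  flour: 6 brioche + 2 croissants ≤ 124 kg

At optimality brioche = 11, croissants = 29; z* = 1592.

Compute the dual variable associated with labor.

5

At the optimum: labor uses 120 of 120 (binding); flour uses 124 of 124 (binding).
The binding rows give the dual system: 3·y_labor + 6·y_flour = 63 and 3·y_labor + 2·y_flour = 31.
→ y_labor = 5 and y_flour = 8.
Shadow price of labor = 5.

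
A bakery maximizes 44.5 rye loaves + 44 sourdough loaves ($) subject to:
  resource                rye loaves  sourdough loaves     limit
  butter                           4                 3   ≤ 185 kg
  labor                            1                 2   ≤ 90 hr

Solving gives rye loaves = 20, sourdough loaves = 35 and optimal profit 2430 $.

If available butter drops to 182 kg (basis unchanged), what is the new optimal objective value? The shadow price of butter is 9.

Δb = -3, so new z* = 2430 + (9)·(-3) = 2430 − 27 = 2403.

2403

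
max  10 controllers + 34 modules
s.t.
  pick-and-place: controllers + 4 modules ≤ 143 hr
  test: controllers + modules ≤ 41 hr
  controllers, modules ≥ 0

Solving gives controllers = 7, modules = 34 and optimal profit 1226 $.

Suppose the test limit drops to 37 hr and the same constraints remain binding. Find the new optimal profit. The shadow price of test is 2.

1218

Δb = -4, so new z* = 1226 + (2)·(-4) = 1226 − 8 = 1218.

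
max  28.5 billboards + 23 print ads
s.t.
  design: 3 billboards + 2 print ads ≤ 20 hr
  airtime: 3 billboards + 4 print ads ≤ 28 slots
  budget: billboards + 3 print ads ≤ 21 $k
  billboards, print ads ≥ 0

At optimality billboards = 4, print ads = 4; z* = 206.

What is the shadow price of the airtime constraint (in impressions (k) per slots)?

Binding: design and airtime. Non-binding: budget (5 unused).
Since budget is not tight, its dual is 0.
The binding rows give the dual system: 3·y_design + 3·y_airtime = 28.5 and 2·y_design + 4·y_airtime = 23.
This yields shadow prices y_design = 7.5, y_airtime = 2.
Shadow price of airtime = 2.

2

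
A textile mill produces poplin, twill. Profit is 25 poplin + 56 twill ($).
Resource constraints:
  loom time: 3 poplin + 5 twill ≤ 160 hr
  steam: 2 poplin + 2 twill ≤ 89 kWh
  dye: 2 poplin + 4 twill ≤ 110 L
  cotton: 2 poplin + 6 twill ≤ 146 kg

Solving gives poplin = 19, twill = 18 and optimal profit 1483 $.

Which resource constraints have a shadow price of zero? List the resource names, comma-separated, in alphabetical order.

loom time, steam

loom time: 147/160 (slack 13)
steam: 74/89 (slack 15)
dye: 110/110 (binding)
cotton: 146/146 (binding)
By complementary slackness, a constraint with positive slack has shadow price 0 → loom time, steam.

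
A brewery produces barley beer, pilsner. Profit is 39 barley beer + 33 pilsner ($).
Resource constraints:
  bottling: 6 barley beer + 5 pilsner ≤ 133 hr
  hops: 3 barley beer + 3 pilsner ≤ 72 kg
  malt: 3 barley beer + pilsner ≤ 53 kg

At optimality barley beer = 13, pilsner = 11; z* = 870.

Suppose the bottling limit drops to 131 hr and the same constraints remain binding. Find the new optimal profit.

At the optimum: bottling uses 133 of 133 (binding); hops uses 72 of 72 (binding); malt uses 50 of 53 (slack = 3).
By complementary slackness, y = 0 for the non-binding constraint.
The binding rows give the dual system: 6·y_bottling + 3·y_hops = 39 and 5·y_bottling + 3·y_hops = 33.
This yields shadow prices y_bottling = 6, y_hops = 1.
Δz = y_bottling·Δb = 6 × (-2) = -12, so new z* = 870 − 12 = 858.

858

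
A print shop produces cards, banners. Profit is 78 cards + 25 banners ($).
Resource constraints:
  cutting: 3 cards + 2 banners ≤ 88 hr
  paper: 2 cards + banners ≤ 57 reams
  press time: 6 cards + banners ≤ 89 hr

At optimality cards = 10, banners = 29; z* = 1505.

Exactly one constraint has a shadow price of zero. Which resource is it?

cutting: 88/88 (binding)
paper: 49/57 (slack 8)
press time: 89/89 (binding)
By complementary slackness, a constraint with positive slack has shadow price 0 → paper.

paper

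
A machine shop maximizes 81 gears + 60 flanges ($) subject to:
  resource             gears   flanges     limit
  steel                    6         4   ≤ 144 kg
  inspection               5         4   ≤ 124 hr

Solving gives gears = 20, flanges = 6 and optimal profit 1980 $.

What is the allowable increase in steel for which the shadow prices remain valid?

4.8

Binding constraints: steel, inspection. The basis is B = [[6,4],[5,4]] with det 4.
Per unit increase in steel, x* moves by d = (1, -1.25).
The basis stays optimal until flanges reaches 0; allowable increase = 4.8 kg.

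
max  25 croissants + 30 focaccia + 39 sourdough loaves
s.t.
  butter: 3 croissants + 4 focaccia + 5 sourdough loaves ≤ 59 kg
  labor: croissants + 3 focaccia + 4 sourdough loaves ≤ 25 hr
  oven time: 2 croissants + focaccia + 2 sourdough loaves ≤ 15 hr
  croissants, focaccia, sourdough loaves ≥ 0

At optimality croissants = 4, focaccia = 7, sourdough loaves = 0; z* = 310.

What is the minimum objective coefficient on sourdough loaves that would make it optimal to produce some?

Check each constraint at x*: butter 40/59 (slack 19); labor 25/25 (tight); oven time 15/15 (tight).
Since butter is not tight, its dual is 0.
The binding rows give the dual system: 1·y_labor + 2·y_oven time = 25 and 3·y_labor + 1·y_oven time = 30.
Solving: y_labor = 7, y_oven time = 9.
sourdough loaves enters the basis when its profit ≥ yᵀa₃ = 7·4 + 9·2 = 46.

46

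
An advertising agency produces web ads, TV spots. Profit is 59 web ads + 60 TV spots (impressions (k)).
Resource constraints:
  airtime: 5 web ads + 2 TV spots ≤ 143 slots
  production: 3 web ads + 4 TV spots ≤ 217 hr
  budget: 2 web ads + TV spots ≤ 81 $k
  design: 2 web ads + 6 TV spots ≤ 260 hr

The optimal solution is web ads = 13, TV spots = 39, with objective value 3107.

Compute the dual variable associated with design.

Binding: airtime and design. Non-binding: production (22 unused), budget (16 unused).
By complementary slackness, y = 0 for the non-binding constraints.
Dual feasibility on the basic columns requires 5·y_airtime + 2·y_design = 59, 2·y_airtime + 6·y_design = 60.
Solving: y_airtime = 9, y_design = 7.
Shadow price of design = 7.

7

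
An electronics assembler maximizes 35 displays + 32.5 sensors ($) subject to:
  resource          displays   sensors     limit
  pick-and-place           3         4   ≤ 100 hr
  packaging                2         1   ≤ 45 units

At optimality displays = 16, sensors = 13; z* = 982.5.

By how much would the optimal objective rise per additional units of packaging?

Both pick-and-place and packaging are binding at x*.
From A_Bᵀ y = c: 3·y_pick-and-place + 2·y_packaging = 35; 4·y_pick-and-place + 1·y_packaging = 32.5.
This yields shadow prices y_pick-and-place = 6, y_packaging = 8.5.
Shadow price of packaging = 8.5.

8.5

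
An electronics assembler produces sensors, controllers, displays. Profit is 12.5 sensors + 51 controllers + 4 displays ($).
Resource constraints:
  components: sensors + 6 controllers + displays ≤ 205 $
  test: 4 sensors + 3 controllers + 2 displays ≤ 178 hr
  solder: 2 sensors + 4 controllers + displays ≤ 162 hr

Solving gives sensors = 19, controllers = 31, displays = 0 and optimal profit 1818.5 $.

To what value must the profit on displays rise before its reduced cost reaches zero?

9.5

Check each constraint at x*: components 205/205 (tight); test 169/178 (slack 9); solder 162/162 (tight).
Slack constraints have shadow price 0 (complementary slackness).
The binding rows give the dual system: 1·y_components + 2·y_solder = 12.5 and 6·y_components + 4·y_solder = 51.
Solving: y_components = 6.5, y_solder = 3.
displays enters the basis when its profit ≥ yᵀa₃ = 6.5·1 + 3·1 = 9.5.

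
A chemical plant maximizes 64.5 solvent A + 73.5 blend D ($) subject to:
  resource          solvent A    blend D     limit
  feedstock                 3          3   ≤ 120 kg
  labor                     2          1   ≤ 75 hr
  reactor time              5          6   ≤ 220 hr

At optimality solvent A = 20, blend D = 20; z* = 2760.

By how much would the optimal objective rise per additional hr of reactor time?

9

Check each constraint at x*: feedstock 120/120 (tight); labor 60/75 (slack 15); reactor time 220/220 (tight).
By complementary slackness, y = 0 for the non-binding constraint.
Dual feasibility on the basic columns requires 3·y_feedstock + 5·y_reactor time = 64.5, 3·y_feedstock + 6·y_reactor time = 73.5.
This yields shadow prices y_feedstock = 6.5, y_reactor time = 9.
Shadow price of reactor time = 9.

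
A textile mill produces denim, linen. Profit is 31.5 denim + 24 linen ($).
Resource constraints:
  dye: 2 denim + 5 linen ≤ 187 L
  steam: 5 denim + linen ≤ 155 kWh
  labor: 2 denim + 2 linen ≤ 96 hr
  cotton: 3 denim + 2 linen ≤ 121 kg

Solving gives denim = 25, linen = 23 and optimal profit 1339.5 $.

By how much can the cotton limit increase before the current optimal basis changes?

1.75

Binding constraints: labor, cotton. The basis is B = [[2,2],[3,2]] with det -2.
Per unit increase in cotton, x* moves by d = (1, -1).
The basis stays optimal until steam becomes binding; allowable increase = 1.75 kg.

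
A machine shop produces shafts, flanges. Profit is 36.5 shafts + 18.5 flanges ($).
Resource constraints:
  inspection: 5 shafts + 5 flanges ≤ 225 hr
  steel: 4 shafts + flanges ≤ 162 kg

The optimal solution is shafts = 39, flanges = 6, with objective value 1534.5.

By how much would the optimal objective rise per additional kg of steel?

At the optimum: inspection uses 225 of 225 (binding); steel uses 162 of 162 (binding).
Dual feasibility on the basic columns requires 5·y_inspection + 4·y_steel = 36.5, 5·y_inspection + 1·y_steel = 18.5.
Solving: y_inspection = 2.5, y_steel = 6.
Shadow price of steel = 6.

6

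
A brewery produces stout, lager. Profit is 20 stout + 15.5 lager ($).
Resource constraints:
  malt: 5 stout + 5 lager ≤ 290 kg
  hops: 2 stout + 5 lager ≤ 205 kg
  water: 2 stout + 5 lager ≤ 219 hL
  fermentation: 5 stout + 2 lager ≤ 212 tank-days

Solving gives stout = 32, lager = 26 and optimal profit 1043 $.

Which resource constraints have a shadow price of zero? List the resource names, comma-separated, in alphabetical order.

hops, water

malt: 290/290 (binding)
hops: 194/205 (slack 11)
water: 194/219 (slack 25)
fermentation: 212/212 (binding)
By complementary slackness, a constraint with positive slack has shadow price 0 → hops, water.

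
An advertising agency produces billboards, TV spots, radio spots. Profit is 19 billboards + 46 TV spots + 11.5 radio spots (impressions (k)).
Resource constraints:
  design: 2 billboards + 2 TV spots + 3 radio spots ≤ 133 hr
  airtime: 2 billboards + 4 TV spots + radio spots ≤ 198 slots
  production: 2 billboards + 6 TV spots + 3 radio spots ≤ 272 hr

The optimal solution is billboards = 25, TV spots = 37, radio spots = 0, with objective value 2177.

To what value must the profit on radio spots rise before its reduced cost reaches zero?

17.5

Binding: airtime and production. Non-binding: design (9 unused).
Since design is not tight, its dual is 0.
From A_Bᵀ y = c: 2·y_airtime + 2·y_production = 19; 4·y_airtime + 6·y_production = 46.
Solving: y_airtime = 5.5, y_production = 4.
radio spots enters the basis when its profit ≥ yᵀa₃ = 5.5·1 + 4·3 = 17.5.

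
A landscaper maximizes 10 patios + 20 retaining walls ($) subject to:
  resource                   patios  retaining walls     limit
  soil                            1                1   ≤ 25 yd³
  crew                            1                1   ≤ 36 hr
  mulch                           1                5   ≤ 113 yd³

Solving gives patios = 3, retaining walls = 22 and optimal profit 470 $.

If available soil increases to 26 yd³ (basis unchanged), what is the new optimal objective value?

At the optimum: soil uses 25 of 25 (binding); crew uses 25 of 36 (slack = 11); mulch uses 113 of 113 (binding).
Since crew is not tight, its dual is 0.
The binding rows give the dual system: 1·y_soil + 1·y_mulch = 10 and 1·y_soil + 5·y_mulch = 20.
→ y_soil = 7.5 and y_mulch = 2.5.
Δz = y_soil·Δb = 7.5 × (1) = 7.5, so new z* = 470 + 7.5 = 477.5.

477.5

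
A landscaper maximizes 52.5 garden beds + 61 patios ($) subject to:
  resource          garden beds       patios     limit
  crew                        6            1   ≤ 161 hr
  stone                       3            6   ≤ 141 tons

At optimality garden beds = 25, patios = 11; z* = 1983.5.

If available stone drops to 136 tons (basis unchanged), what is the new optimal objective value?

At the optimum: crew uses 161 of 161 (binding); stone uses 141 of 141 (binding).
From A_Bᵀ y = c: 6·y_crew + 3·y_stone = 52.5; 1·y_crew + 6·y_stone = 61.
Solving: y_crew = 4, y_stone = 9.5.
Δz = y_stone·Δb = 9.5 × (-5) = -47.5, so new z* = 1983.5 − 47.5 = 1936.

1936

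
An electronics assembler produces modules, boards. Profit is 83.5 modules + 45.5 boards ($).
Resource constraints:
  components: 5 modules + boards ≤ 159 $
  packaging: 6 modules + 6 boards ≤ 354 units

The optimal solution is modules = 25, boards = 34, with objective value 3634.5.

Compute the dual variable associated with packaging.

6

Both components and packaging are binding at x*.
The binding rows give the dual system: 5·y_components + 6·y_packaging = 83.5 and 1·y_components + 6·y_packaging = 45.5.
Solving: y_components = 9.5, y_packaging = 6.
Shadow price of packaging = 6.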